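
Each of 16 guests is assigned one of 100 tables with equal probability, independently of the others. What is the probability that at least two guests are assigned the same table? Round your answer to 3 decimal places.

0.718

It's easier to compute the probability that all 16 are distinct.
P(all distinct) = 100/100 · 99/100 · ··· · 85/100 ≈ 0.282.
So the probability of at least one match is 1 − 0.282 = 0.718.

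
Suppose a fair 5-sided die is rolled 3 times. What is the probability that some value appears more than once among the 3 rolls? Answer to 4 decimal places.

P(all 3 different) = 5/5 · 4/5 · ··· · 3/5 ≈ 0.4800.
P(at least two equal) = 1 − 0.4800 = 0.5200.

0.5200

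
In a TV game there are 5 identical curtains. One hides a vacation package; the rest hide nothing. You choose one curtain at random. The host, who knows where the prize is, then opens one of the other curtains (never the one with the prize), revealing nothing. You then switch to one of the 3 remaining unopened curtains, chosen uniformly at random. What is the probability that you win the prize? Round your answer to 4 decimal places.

Your original curtain holds the prize with probability 1/5, so the other 4 collectively hold it with probability 4/5.
The host can always find an empty curtain to open, so this doesn't change that 4/5; it is now spread over the 3 remaining unopened curtains.
P(win by switching) = (4/5) · (1/3) = 4/15 ≈ 0.2667.

0.2667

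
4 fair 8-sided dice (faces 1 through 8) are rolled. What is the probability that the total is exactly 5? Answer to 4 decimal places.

There are 8^4 = 4096 equally likely outcomes.
The number of ordered 4-tuples from {1,…,8} summing to 5 is 4.
P(sum = 5) = 4/4096 = 1/1024 ≈ 0.0010.

0.0010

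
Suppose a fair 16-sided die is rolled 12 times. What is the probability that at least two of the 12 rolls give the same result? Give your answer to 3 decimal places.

0.997

P(all 12 different) = 16/16 · 15/16 · ··· · 5/16 ≈ 0.003.
P(at least two equal) = 1 − 0.003 = 0.997.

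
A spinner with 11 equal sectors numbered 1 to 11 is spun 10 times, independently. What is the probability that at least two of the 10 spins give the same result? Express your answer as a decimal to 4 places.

P(all 10 different) = 11/11 · 10/11 · ··· · 2/11 ≈ 0.0015.
P(at least two equal) = 1 − 0.0015 = 0.9985.

0.9985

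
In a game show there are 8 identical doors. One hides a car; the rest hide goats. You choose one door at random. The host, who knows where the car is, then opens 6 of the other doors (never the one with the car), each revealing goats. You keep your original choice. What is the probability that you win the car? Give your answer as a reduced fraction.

1/8

The host can always open 6 empty doors regardless of your choice, so the reveals give no information about your original door.
P(win by staying) = 1/8.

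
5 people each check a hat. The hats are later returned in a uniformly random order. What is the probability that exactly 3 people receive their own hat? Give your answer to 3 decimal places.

0.083

Choose which 3 of the 5 are fixed: C(5,3) = 10 ways.
The remaining 2 must have no fixed point: D(2) = 1.
P = 10·1/120 = 1/12 ≈ 0.083.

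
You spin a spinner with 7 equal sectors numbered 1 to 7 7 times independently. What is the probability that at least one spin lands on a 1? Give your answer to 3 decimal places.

P(no spin lands on a 1) = (6/7)^7 ≈ 0.340.
P(at least one) = 1 − 0.340 = 0.660.

0.660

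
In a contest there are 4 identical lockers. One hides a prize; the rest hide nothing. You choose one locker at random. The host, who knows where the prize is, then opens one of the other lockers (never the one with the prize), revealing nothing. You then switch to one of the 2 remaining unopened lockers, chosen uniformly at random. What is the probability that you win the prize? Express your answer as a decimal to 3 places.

0.375

Your original locker holds the prize with probability 1/4, so the other 3 collectively hold it with probability 3/4.
The host can always find an empty locker to open, so this doesn't change that 3/4; it is now spread over the 2 remaining unopened lockers.
P(win by switching) = (3/4) · (1/2) = 3/8 ≈ 0.375.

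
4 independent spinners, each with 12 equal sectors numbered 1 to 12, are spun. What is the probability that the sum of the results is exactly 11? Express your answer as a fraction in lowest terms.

5/864

There are 12^4 = 20736 equally likely outcomes.
The number of ordered 4-tuples from {1,…,12} summing to 11 is 120.
P(sum = 11) = 120/20736 = 5/864.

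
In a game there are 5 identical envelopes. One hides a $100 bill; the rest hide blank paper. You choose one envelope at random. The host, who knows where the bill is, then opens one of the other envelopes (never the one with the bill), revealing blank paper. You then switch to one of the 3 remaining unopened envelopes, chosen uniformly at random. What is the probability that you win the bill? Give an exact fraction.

4/15

Your original envelope holds the bill with probability 1/5, so the other 4 collectively hold it with probability 4/5.
The host can always find an empty envelope to open, so this doesn't change that 4/5; it is now spread over the 3 remaining unopened envelopes.
P(win by switching) = (4/5) · (1/3) = 4/15.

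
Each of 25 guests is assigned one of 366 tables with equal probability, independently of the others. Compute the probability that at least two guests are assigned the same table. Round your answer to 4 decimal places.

It's easier to compute the probability that all 25 are distinct.
P(all distinct) = 366/366 · 365/366 · ··· · 342/366 ≈ 0.4323.
So the probability of at least one match is 1 − 0.4323 = 0.5677.

0.5677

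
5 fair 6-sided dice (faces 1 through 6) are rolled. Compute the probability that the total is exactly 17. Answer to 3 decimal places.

0.100

There are 6^5 = 7776 equally likely outcomes.
The number of ordered 5-tuples from {1,…,6} summing to 17 is 780.
P(sum = 17) = 780/7776 = 65/648 ≈ 0.100.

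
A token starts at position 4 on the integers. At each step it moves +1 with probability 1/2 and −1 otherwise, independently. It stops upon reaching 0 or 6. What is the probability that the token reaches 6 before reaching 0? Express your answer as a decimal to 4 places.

0.6667

With a fair step, P(i) = ½P(i−1) + ½P(i+1) with P(0)=0, P(6)=1 has the linear solution P(i) = i/6.
P(4) = 4/6 = 2/3 ≈ 0.6667.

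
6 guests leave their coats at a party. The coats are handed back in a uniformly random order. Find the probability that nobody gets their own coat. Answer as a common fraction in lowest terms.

53/144

This is the derangement probability: permutations of 6 with no fixed point.
D(6) = 6! · (1 − 1/1! + 1/2! − ··· + (−1)^6/6!) = 265.
P = 265/720 = 53/144.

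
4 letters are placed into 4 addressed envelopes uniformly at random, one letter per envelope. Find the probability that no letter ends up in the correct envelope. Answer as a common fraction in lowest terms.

This is the derangement probability: permutations of 4 with no fixed point.
D(4) = 4! · (1 − 1/1! + 1/2! − ··· + (−1)^4/4!) = 9.
P = 9/24 = 3/8.

3/8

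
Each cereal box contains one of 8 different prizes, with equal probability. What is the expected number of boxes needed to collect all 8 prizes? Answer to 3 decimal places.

21.743

After i distinct types are collected, each trial gives a new one with probability (8−i)/8, so the expected wait for the next new type is 8/(8−i).
E = 8/8 + 8/7 + 8/6 + 8/5 + 8/4 + 8/3 + 8/2 + 8/1 = 761/35 ≈ 21.743.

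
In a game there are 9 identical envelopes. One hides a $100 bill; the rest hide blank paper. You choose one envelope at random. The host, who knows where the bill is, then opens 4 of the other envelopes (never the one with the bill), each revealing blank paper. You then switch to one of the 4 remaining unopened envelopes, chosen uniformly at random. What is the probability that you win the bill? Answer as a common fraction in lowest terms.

Your original envelope holds the bill with probability 1/9, so the other 8 collectively hold it with probability 8/9.
The host can always find 4 empty envelopes to open, so the reveals don't change that 8/9; it is now spread over the 4 remaining unopened envelopes.
P(win by switching) = (8/9) · (1/4) = 2/9.

2/9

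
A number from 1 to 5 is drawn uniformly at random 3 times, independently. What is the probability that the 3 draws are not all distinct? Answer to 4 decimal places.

0.5200

P(all 3 different) = 5/5 · 4/5 · ··· · 3/5 ≈ 0.4800.
P(at least two equal) = 1 − 0.4800 = 0.5200.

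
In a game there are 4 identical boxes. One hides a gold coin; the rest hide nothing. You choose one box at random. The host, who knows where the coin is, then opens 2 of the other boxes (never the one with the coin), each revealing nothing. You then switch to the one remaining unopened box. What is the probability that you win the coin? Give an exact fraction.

3/4

Your original box holds the coin with probability 1/4, so the other 3 collectively hold it with probability 3/4.
The host can always find 2 empty boxes to open, so the reveals don't change that 3/4; it is now spread over the 1 remaining unopened box.
P(win by switching) = (3/4) · (1/1) = 3/4.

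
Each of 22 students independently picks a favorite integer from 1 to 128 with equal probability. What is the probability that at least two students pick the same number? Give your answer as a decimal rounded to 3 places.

0.853

It's easier to compute the probability that all 22 are distinct.
P(all distinct) = 128/128 · 127/128 · ··· · 107/128 ≈ 0.147.
So the probability of at least one match is 1 − 0.147 = 0.853.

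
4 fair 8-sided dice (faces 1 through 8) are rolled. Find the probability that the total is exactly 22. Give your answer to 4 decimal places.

0.0601

There are 8^4 = 4096 equally likely outcomes.
The number of ordered 4-tuples from {1,…,8} summing to 22 is 246.
P(sum = 22) = 246/4096 = 123/2048 ≈ 0.0601.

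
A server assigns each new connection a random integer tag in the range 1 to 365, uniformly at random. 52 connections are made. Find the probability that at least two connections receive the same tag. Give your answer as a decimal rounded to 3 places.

0.978

It's easier to compute the probability that all 52 are distinct.
P(all distinct) = 365/365 · 364/365 · ··· · 314/365 ≈ 0.022.
So the probability of at least one match is 1 − 0.022 = 0.978.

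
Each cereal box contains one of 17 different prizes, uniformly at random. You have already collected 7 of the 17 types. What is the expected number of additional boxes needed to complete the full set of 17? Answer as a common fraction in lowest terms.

Starting from 7 distinct types, each trial gives a new one with probability (17−i)/17 when i types are held, so the wait for the next new type is 17/(17−i).
E = 17/10 + 17/9 + 17/8 + 17/7 + 17/6 + 17/5 + 17/4 + 17/3 + 17/2 + 17/1 = 125477/2520.

125477/2520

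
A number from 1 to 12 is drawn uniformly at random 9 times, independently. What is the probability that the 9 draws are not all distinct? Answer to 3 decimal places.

P(all 9 different) = 12/12 · 11/12 · ··· · 4/12 ≈ 0.015.
P(at least two equal) = 1 − 0.015 = 0.985.

0.985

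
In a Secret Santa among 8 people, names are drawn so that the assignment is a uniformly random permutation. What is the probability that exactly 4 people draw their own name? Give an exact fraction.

Choose which 4 of the 8 are fixed: C(8,4) = 70 ways.
The remaining 4 must have no fixed point: D(4) = 9.
P = 70·9/40320 = 1/64.

1/64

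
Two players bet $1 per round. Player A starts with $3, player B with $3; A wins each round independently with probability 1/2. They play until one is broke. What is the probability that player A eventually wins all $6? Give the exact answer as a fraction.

With a fair step, P(i) = ½P(i−1) + ½P(i+1) with P(0)=0, P(6)=1 has the linear solution P(i) = i/6.
P(3) = 3/6 = 1/2.

1/2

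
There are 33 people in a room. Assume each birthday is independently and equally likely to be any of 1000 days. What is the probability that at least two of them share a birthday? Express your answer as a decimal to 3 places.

It's easier to compute the probability that all 33 are distinct.
P(all distinct) = 1000/1000 · 999/1000 · ··· · 968/1000 ≈ 0.586.
So the probability of at least one match is 1 − 0.586 = 0.414.

0.414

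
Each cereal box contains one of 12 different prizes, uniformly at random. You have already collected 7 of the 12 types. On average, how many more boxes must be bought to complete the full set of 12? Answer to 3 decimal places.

Starting from 7 distinct types, each trial gives a new one with probability (12−i)/12 when i types are held, so the wait for the next new type is 12/(12−i).
E = 12/5 + 12/4 + 12/3 + 12/2 + 12/1 = 137/5 ≈ 27.400.

27.400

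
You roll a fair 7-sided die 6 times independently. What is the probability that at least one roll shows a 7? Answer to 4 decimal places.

0.6034

P(no roll shows a 7) = (6/7)^6 ≈ 0.3966.
P(at least one) = 1 − 0.3966 = 0.6034.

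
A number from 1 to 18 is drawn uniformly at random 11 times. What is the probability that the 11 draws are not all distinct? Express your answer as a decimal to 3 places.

P(all 11 different) = 18/18 · 17/18 · ··· · 8/18 ≈ 0.020.
P(at least two equal) = 1 − 0.020 = 0.980.

0.980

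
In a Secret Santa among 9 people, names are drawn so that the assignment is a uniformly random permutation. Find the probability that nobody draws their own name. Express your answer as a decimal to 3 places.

0.368

This is the derangement probability: permutations of 9 with no fixed point.
D(9) = 9! · (1 − 1/1! + 1/2! − ··· + (−1)^9/9!) = 133496.
P = 133496/362880 = 16687/45360 ≈ 0.368.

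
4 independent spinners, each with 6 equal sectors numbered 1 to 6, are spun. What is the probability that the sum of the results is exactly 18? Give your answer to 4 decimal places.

0.0617

There are 6^4 = 1296 equally likely outcomes.
The number of ordered 4-tuples from {1,…,6} summing to 18 is 80.
P(sum = 18) = 80/1296 = 5/81 ≈ 0.0617.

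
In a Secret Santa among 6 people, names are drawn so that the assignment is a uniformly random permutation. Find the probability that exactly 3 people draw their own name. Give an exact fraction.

1/18

Choose which 3 of the 6 are fixed: C(6,3) = 20 ways.
The remaining 3 must have no fixed point: D(3) = 2.
P = 20·2/720 = 1/18.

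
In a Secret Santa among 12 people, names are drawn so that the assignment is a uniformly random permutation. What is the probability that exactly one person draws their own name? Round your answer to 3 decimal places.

0.368

Choose which one is fixed: C(12,1) = 12 ways.
The remaining 11 must have no fixed point: D(11) = 14684570.
P = 12·14684570/479001600 = 1468457/3991680 ≈ 0.368.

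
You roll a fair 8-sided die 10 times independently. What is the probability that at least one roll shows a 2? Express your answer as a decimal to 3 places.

P(no roll shows a 2) = (7/8)^10 ≈ 0.263.
P(at least one) = 1 − 0.263 = 0.737.

0.737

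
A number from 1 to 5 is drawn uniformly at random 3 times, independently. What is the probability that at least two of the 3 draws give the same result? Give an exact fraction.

P(all 3 different) = 5/5 · 4/5 · ··· · 3/5 = 12/25.
P(at least two equal) = 1 − 12/25 = 13/25.

13/25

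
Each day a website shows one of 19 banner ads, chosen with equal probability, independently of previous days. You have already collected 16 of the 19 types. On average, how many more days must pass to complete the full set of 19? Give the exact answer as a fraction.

Starting from 16 distinct types, each trial gives a new one with probability (19−i)/19 when i types are held, so the wait for the next new type is 19/(19−i).
E = 19/3 + 19/2 + 19/1 = 209/6.

209/6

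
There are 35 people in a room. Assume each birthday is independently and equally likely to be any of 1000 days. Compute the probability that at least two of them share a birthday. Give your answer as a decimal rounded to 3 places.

0.452

It's easier to compute the probability that all 35 are distinct.
P(all distinct) = 1000/1000 · 999/1000 · ··· · 966/1000 ≈ 0.548.
So the probability of at least one match is 1 − 0.548 = 0.452.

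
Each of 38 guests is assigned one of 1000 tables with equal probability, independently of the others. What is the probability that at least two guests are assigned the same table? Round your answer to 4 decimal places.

0.5093

It's easier to compute the probability that all 38 are distinct.
P(all distinct) = 1000/1000 · 999/1000 · ··· · 963/1000 ≈ 0.4907.
So the probability of at least one match is 1 − 0.4907 = 0.5093.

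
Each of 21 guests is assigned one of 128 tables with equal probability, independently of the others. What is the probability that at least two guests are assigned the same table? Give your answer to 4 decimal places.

0.8238

It's easier to compute the probability that all 21 are distinct.
P(all distinct) = 128/128 · 127/128 · ··· · 108/128 ≈ 0.1762.
So the probability of at least one match is 1 − 0.1762 = 0.8238.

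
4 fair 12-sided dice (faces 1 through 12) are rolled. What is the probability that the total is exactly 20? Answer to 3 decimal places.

There are 12^4 = 20736 equally likely outcomes.
The number of ordered 4-tuples from {1,…,12} summing to 20 is 829.
P(sum = 20) = 829/20736 ≈ 0.040.

0.040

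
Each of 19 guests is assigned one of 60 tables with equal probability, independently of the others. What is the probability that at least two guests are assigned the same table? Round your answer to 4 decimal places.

0.9592

It's easier to compute the probability that all 19 are distinct.
P(all distinct) = 60/60 · 59/60 · ··· · 42/60 ≈ 0.0408.
So the probability of at least one match is 1 − 0.0408 = 0.9592.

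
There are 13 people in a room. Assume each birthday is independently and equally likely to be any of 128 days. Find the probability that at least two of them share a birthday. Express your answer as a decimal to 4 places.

It's easier to compute the probability that all 13 are distinct.
P(all distinct) = 128/128 · 127/128 · ··· · 116/128 ≈ 0.5325.
So the probability of at least one match is 1 − 0.5325 = 0.4675.

0.4675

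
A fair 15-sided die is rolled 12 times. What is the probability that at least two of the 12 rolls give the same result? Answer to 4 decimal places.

0.9983

P(all 12 different) = 15/15 · 14/15 · ··· · 4/15 ≈ 0.0017.
P(at least two equal) = 1 − 0.0017 = 0.9983.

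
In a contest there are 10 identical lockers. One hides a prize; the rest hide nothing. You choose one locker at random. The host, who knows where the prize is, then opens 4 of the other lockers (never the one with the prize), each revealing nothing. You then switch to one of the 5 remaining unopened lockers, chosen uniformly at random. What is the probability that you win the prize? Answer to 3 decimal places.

0.180

Your original locker holds the prize with probability 1/10, so the other 9 collectively hold it with probability 9/10.
The host can always find 4 empty lockers to open, so the reveals don't change that 9/10; it is now spread over the 5 remaining unopened lockers.
P(win by switching) = (9/10) · (1/5) = 9/50 ≈ 0.180.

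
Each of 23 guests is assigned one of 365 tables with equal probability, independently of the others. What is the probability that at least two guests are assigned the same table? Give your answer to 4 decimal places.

0.5073

It's easier to compute the probability that all 23 are distinct.
P(all distinct) = 365/365 · 364/365 · ··· · 343/365 ≈ 0.4927.
So the probability of at least one match is 1 − 0.4927 = 0.5073.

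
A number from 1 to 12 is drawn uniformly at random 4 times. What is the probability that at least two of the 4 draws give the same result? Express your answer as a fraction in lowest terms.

P(all 4 different) = 12/12 · 11/12 · ··· · 9/12 = 55/96.
P(at least two equal) = 1 − 55/96 = 41/96.

41/96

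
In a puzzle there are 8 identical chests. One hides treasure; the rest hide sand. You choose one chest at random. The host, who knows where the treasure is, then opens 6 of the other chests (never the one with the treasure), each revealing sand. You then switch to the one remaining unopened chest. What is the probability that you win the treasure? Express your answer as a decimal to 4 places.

Your original chest holds the treasure with probability 1/8, so the other 7 collectively hold it with probability 7/8.
The host can always find 6 empty chests to open, so the reveals don't change that 7/8; it is now spread over the 1 remaining unopened chest.
P(win by switching) = (7/8) · (1/1) = 7/8 ≈ 0.8750.

0.8750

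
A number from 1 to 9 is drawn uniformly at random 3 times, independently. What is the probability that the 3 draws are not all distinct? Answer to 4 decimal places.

0.3086

P(all 3 different) = 9/9 · 8/9 · ··· · 7/9 ≈ 0.6914.
P(at least two equal) = 1 − 0.6914 = 0.3086.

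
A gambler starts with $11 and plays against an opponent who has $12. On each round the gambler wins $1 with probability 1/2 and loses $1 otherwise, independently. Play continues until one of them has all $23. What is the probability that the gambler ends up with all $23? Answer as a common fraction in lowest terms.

With a fair step, P(i) = ½P(i−1) + ½P(i+1) with P(0)=0, P(23)=1 has the linear solution P(i) = i/23.
P(11) = 11/23.

11/23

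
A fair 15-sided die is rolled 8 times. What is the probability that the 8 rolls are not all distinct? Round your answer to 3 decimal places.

0.899

P(all 8 different) = 15/15 · 14/15 · ··· · 8/15 ≈ 0.101.
P(at least two equal) = 1 − 0.101 = 0.899.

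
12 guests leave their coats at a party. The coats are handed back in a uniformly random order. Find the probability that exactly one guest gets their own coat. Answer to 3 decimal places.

Choose which one is fixed: C(12,1) = 12 ways.
The remaining 11 must have no fixed point: D(11) = 14684570.
P = 12·14684570/479001600 = 1468457/3991680 ≈ 0.368.

0.368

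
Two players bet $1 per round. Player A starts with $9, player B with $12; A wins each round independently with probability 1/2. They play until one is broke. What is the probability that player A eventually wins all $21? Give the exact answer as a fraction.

With a fair step, P(i) = ½P(i−1) + ½P(i+1) with P(0)=0, P(21)=1 has the linear solution P(i) = i/21.
P(9) = 9/21 = 3/7.

3/7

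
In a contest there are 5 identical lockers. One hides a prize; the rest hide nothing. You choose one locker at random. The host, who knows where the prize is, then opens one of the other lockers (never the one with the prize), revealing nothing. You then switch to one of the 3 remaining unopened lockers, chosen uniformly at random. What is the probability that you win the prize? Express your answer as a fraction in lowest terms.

4/15

Your original locker holds the prize with probability 1/5, so the other 4 collectively hold it with probability 4/5.
The host can always find an empty locker to open, so this doesn't change that 4/5; it is now spread over the 3 remaining unopened lockers.
P(win by switching) = (4/5) · (1/3) = 4/15.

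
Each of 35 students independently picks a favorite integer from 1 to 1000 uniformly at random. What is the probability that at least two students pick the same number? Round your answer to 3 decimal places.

It's easier to compute the probability that all 35 are distinct.
P(all distinct) = 1000/1000 · 999/1000 · ··· · 966/1000 ≈ 0.548.
So the probability of at least one match is 1 − 0.548 = 0.452.

0.452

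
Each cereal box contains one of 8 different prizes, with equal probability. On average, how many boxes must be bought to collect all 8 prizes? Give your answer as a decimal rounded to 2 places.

21.74

After i distinct types are collected, each trial gives a new one with probability (8−i)/8, so the expected wait for the next new type is 8/(8−i).
E = 8/8 + 8/7 + 8/6 + 8/5 + 8/4 + 8/3 + 8/2 + 8/1 = 761/35 ≈ 21.74.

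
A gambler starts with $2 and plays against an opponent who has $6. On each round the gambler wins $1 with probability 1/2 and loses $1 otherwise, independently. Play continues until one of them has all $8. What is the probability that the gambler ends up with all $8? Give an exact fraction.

With a fair step, P(i) = ½P(i−1) + ½P(i+1) with P(0)=0, P(8)=1 has the linear solution P(i) = i/8.
P(2) = 2/8 = 1/4.

1/4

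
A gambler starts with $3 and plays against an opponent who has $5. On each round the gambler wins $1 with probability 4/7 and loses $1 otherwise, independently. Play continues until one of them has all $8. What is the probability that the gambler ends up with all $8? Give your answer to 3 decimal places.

0.642

Let r = q/p = (3/7)/(4/7) = 3/4. The recurrence P(i) = p·P(i+1) + q·P(i−1) with P(0)=0, P(8)=1 gives P(i) = (1 − r^i)/(1 − r^8).
P(3) = (1 − (3/4)^3) / (1 − (3/4)^8) = 37888/58975 ≈ 0.642.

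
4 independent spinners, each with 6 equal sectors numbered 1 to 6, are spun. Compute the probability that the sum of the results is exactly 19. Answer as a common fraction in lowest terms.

7/162

There are 6^4 = 1296 equally likely outcomes.
The number of ordered 4-tuples from {1,…,6} summing to 19 is 56.
P(sum = 19) = 56/1296 = 7/162.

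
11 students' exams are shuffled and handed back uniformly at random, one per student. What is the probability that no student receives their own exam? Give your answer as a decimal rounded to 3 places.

This is the derangement probability: permutations of 11 with no fixed point.
D(11) = 11! · (1 − 1/1! + 1/2! − ··· + (−1)^11/11!) = 14684570.
P = 14684570/39916800 = 1468457/3991680 ≈ 0.368.

0.368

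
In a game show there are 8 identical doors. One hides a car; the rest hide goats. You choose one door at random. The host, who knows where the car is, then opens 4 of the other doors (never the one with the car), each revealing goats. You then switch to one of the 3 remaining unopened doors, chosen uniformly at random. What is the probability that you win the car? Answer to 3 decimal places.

0.292

Your original door holds the car with probability 1/8, so the other 7 collectively hold it with probability 7/8.
The host can always find 4 empty doors to open, so the reveals don't change that 7/8; it is now spread over the 3 remaining unopened doors.
P(win by switching) = (7/8) · (1/3) = 7/24 ≈ 0.292.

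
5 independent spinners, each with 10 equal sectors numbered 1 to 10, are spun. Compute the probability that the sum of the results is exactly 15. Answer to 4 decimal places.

0.0100

There are 10^5 = 100000 equally likely outcomes.
The number of ordered 5-tuples from {1,…,10} summing to 15 is 996.
P(sum = 15) = 996/100000 = 249/25000 ≈ 0.0100.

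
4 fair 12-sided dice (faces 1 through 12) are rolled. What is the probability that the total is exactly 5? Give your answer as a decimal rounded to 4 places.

0.0002

There are 12^4 = 20736 equally likely outcomes.
The number of ordered 4-tuples from {1,…,12} summing to 5 is 4.
P(sum = 5) = 4/20736 = 1/5184 ≈ 0.0002.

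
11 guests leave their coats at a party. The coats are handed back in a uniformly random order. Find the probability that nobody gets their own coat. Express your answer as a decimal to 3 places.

0.368

This is the derangement probability: permutations of 11 with no fixed point.
D(11) = 11! · (1 − 1/1! + 1/2! − ··· + (−1)^11/11!) = 14684570.
P = 14684570/39916800 = 1468457/3991680 ≈ 0.368.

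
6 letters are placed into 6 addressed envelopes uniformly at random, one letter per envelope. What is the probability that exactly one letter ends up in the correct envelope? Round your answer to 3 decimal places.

0.367

Choose which one is fixed: C(6,1) = 6 ways.
The remaining 5 must have no fixed point: D(5) = 44.
P = 6·44/720 = 11/30 ≈ 0.367.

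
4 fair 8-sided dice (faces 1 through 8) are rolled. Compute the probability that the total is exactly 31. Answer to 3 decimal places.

0.001

There are 8^4 = 4096 equally likely outcomes.
The number of ordered 4-tuples from {1,…,8} summing to 31 is 4.
P(sum = 31) = 4/4096 = 1/1024 ≈ 0.001.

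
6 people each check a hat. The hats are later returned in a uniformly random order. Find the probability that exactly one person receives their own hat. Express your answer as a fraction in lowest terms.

Choose which one is fixed: C(6,1) = 6 ways.
The remaining 5 must have no fixed point: D(5) = 44.
P = 6·44/720 = 11/30.

11/30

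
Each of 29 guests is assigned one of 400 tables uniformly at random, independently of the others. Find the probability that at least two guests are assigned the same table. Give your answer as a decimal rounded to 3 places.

0.647

It's easier to compute the probability that all 29 are distinct.
P(all distinct) = 400/400 · 399/400 · ··· · 372/400 ≈ 0.353.
So the probability of at least one match is 1 − 0.353 = 0.647.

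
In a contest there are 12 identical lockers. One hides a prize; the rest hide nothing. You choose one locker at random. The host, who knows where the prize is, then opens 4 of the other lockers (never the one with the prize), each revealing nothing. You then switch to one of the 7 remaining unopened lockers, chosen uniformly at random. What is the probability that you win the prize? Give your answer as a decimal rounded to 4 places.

0.1310

Your original locker holds the prize with probability 1/12, so the other 11 collectively hold it with probability 11/12.
The host can always find 4 empty lockers to open, so the reveals don't change that 11/12; it is now spread over the 7 remaining unopened lockers.
P(win by switching) = (11/12) · (1/7) = 11/84 ≈ 0.1310.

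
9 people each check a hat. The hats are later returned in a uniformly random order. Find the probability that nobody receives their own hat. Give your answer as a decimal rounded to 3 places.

This is the derangement probability: permutations of 9 with no fixed point.
D(9) = 9! · (1 − 1/1! + 1/2! − ··· + (−1)^9/9!) = 133496.
P = 133496/362880 = 16687/45360 ≈ 0.368.

0.368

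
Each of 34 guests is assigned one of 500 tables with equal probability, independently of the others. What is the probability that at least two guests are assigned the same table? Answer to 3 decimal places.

0.683

It's easier to compute the probability that all 34 are distinct.
P(all distinct) = 500/500 · 499/500 · ··· · 467/500 ≈ 0.317.
So the probability of at least one match is 1 − 0.317 = 0.683.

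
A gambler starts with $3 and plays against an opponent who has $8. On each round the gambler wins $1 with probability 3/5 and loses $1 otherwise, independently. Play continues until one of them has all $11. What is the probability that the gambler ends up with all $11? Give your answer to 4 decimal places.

Let r = q/p = (2/5)/(3/5) = 2/3. The recurrence P(i) = p·P(i+1) + q·P(i−1) with P(0)=0, P(11)=1 gives P(i) = (1 − r^i)/(1 − r^11).
P(3) = (1 − (2/3)^3) / (1 − (2/3)^11) = 124659/175099 ≈ 0.7119.

0.7119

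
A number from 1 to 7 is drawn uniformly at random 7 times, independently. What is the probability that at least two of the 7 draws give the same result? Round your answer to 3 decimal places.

P(all 7 different) = 7/7 · 6/7 · ··· · 1/7 ≈ 0.006.
P(at least two equal) = 1 − 0.006 = 0.994.

0.994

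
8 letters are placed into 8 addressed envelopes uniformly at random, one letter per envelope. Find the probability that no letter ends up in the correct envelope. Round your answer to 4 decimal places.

0.3679

This is the derangement probability: permutations of 8 with no fixed point.
D(8) = 8! · (1 − 1/1! + 1/2! − ··· + (−1)^8/8!) = 14833.
P = 14833/40320 = 2119/5760 ≈ 0.3679.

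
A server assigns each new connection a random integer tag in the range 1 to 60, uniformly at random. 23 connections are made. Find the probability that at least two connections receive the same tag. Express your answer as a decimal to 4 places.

0.9923

It's easier to compute the probability that all 23 are distinct.
P(all distinct) = 60/60 · 59/60 · ··· · 38/60 ≈ 0.0077.
So the probability of at least one match is 1 − 0.0077 = 0.9923.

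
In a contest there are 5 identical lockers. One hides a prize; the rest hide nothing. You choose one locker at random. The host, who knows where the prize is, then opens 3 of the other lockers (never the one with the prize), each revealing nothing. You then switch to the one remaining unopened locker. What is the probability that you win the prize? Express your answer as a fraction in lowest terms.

Your original locker holds the prize with probability 1/5, so the other 4 collectively hold it with probability 4/5.
The host can always find 3 empty lockers to open, so the reveals don't change that 4/5; it is now spread over the 1 remaining unopened locker.
P(win by switching) = (4/5) · (1/1) = 4/5.

4/5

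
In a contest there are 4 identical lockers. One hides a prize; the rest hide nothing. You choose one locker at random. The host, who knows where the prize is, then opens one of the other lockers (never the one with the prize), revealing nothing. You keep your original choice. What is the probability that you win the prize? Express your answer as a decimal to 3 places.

The host can always open an empty locker regardless of your choice, so this gives no information about your original locker.
P(win by staying) = 1/4 ≈ 0.250.

0.250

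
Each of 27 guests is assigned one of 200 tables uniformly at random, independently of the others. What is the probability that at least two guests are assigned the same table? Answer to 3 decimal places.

0.841

It's easier to compute the probability that all 27 are distinct.
P(all distinct) = 200/200 · 199/200 · ··· · 174/200 ≈ 0.159.
So the probability of at least one match is 1 − 0.159 = 0.841.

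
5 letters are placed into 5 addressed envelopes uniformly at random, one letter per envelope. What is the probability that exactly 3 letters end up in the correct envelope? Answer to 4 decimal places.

Choose which 3 of the 5 are fixed: C(5,3) = 10 ways.
The remaining 2 must have no fixed point: D(2) = 1.
P = 10·1/120 = 1/12 ≈ 0.0833.

0.0833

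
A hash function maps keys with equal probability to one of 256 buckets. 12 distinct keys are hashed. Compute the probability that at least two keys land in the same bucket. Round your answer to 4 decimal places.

0.2303

It's easier to compute the probability that all 12 are distinct.
P(all distinct) = 256/256 · 255/256 · ··· · 245/256 ≈ 0.7697.
So the probability of at least one match is 1 − 0.7697 = 0.2303.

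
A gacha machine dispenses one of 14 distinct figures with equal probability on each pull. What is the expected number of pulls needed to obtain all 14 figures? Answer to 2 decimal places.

After i distinct types are collected, each trial gives a new one with probability (14−i)/14, so the expected wait for the next new type is 14/(14−i).
E = 14/14 + 14/13 + 14/12 + 14/11 + 14/10 + 14/9 + 14/8 + 14/7 + 14/6 + 14/5 + 14/4 + 14/3 + 14/2 + 14/1 = 1171733/25740 ≈ 45.52.

45.52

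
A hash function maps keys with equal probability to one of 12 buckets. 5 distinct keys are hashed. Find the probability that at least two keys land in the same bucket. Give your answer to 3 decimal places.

0.618

It's easier to compute the probability that all 5 are distinct.
P(all distinct) = 12/12 · 11/12 · ··· · 8/12 ≈ 0.382.
So the probability of at least one match is 1 − 0.382 = 0.618.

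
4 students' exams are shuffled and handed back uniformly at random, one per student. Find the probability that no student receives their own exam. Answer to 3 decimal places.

0.375

This is the derangement probability: permutations of 4 with no fixed point.
D(4) = 4! · (1 − 1/1! + 1/2! − ··· + (−1)^4/4!) = 9.
P = 9/24 = 3/8 ≈ 0.375.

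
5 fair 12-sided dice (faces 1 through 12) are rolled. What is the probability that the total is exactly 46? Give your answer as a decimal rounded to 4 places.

There are 12^5 = 248832 equally likely outcomes.
The number of ordered 5-tuples from {1,…,12} summing to 46 is 2985.
P(sum = 46) = 2985/248832 = 995/82944 ≈ 0.0120.

0.0120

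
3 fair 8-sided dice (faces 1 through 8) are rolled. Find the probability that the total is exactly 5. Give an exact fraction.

There are 8^3 = 512 equally likely outcomes.
The number of ordered 3-tuples from {1,…,8} summing to 5 is 6.
P(sum = 5) = 6/512 = 3/256.

3/256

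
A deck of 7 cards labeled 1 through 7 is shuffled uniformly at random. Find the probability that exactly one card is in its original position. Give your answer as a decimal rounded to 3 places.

Choose which one is fixed: C(7,1) = 7 ways.
The remaining 6 must have no fixed point: D(6) = 265.
P = 7·265/5040 = 53/144 ≈ 0.368.

0.368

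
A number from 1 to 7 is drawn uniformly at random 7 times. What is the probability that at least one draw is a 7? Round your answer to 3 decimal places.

P(no draw is a 7) = (6/7)^7 ≈ 0.340.
P(at least one) = 1 − 0.340 = 0.660.

0.660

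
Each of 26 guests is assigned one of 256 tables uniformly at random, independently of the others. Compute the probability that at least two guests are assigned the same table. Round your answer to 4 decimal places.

It's easier to compute the probability that all 26 are distinct.
P(all distinct) = 256/256 · 255/256 · ··· · 231/256 ≈ 0.2688.
So the probability of at least one match is 1 − 0.2688 = 0.7312.

0.7312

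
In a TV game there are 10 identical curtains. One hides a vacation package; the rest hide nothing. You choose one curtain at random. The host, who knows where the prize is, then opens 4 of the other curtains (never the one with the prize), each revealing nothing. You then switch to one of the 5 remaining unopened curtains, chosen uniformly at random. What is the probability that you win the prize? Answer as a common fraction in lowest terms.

Your original curtain holds the prize with probability 1/10, so the other 9 collectively hold it with probability 9/10.
The host can always find 4 empty curtains to open, so the reveals don't change that 9/10; it is now spread over the 5 remaining unopened curtains.
P(win by switching) = (9/10) · (1/5) = 9/50.

9/50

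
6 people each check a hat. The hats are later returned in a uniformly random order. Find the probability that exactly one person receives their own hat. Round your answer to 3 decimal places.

0.367

Choose which one is fixed: C(6,1) = 6 ways.
The remaining 5 must have no fixed point: D(5) = 44.
P = 6·44/720 = 11/30 ≈ 0.367.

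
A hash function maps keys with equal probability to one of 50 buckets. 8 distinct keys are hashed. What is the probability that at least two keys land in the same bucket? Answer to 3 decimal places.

It's easier to compute the probability that all 8 are distinct.
P(all distinct) = 50/50 · 49/50 · ··· · 43/50 ≈ 0.554.
So the probability of at least one match is 1 − 0.554 = 0.446.

0.446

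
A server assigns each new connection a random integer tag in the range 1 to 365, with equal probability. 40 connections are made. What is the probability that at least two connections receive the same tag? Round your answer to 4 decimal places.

0.8912

It's easier to compute the probability that all 40 are distinct.
P(all distinct) = 365/365 · 364/365 · ··· · 326/365 ≈ 0.1088.
So the probability of at least one match is 1 − 0.1088 = 0.8912.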